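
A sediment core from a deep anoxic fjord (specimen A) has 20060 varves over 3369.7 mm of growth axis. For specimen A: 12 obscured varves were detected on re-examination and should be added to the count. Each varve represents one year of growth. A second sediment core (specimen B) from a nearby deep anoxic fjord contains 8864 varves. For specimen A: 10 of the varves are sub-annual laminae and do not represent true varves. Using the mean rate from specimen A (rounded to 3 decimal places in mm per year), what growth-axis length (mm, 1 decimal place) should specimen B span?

1489.2 mm

Specimen A: after corrections the count is 20060 − 10 + 12 = 20062 varves.
A: Extension rate ≈ 3369.7 / 20062 = 0.168 mm/year.
B's length ≈ 0.168 × 8864 = 1489.2 mm.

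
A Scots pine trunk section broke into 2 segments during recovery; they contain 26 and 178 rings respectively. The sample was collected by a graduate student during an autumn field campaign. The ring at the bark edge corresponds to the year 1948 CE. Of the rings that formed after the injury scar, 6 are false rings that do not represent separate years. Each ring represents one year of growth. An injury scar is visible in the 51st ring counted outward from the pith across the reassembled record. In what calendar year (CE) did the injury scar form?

1801 CE

Total rings = 26 + 178 = 204.
204 − 51 = 153 rings lie beyond the injury scar toward the bark edge.
153 − 6 false = 147 true rings after the injury scar.
1948 − 147 = 1801 CE.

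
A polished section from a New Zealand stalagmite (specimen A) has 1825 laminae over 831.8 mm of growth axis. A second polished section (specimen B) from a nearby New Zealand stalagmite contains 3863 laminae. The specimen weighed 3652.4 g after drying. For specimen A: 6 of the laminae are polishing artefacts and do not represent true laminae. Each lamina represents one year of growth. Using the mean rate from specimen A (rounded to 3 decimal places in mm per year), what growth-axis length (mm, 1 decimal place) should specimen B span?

1765.4 mm

Specimen A: correcting the raw count gives 1825 − 6 = 1819 true laminae.
A: Extension rate ≈ 831.8 / 1819 = 0.457 mm/yr.
Length of B = 0.457 × 3863 = 1765.4 mm.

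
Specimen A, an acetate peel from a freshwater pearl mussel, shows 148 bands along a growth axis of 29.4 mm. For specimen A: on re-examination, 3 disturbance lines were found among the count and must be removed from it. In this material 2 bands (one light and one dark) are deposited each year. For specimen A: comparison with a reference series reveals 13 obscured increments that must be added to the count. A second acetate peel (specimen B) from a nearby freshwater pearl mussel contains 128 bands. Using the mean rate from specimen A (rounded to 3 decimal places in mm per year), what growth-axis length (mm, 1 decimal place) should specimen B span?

Specimen A: after corrections the count is 148 − 3 + 13 = 158 bands.
Specimen A: 158 bands at 2 per year is 158 / 2 = 79 years.
A: Extension rate ≈ 29.4 / 79 = 0.372 mm per year.
Specimen B: with 2 bands per year, 128 / 2 = 64 years. Length of B = 0.372 × 64 = 23.8 mm.

23.8 mm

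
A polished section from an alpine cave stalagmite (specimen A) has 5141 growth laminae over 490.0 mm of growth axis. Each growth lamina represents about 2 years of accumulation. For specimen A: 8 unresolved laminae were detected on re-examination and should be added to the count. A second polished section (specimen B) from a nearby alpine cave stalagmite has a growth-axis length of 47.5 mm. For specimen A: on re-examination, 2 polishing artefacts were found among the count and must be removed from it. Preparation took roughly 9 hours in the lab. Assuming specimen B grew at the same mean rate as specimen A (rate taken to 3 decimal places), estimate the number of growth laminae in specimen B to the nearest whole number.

Specimen A: adjusted count: 5141 − 2 + 8 = 5147 growth laminae.
Specimen A: multiplying by 2 years per growth lamina: 5147 × 2 = 10294 years.
A: 490.0 mm over 10294 years gives 490.0 / 10294 ≈ 0.048 mm per year.
B spans 47.5 / 0.048 = 989.58 years; at 2 years per growth lamina that is 989.58 / 2 ≈ 495 growth laminae.

495 growth laminae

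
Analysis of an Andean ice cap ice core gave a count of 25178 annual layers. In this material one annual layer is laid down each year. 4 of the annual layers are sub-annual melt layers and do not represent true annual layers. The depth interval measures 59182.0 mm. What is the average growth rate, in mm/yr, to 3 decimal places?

Adjusted count: 25178 − 4 = 25174 annual layers.
59182.0 mm over 25174 years gives 59182.0 / 25174 ≈ 2.351 mm/yr.

2.351 mm/yr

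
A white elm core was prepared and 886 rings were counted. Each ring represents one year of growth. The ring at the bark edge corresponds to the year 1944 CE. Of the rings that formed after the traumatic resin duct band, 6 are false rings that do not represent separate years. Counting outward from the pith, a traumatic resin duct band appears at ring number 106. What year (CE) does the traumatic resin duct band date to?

The traumatic resin duct band sits at ring 106 from the pith, so 886 − 106 = 780 rings formed after it.
Excluding 6 false rings: 780 − 6 = 774.
The ring at the bark edge is 1944 CE, so the traumatic resin duct band dates to 1944 − 774 = 1170 CE.

1170 CE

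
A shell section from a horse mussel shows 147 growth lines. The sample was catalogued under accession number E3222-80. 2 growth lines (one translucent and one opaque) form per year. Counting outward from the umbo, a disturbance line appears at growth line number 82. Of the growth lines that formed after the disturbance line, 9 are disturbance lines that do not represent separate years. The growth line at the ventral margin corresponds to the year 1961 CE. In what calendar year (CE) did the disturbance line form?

The disturbance line sits at growth line 82 from the umbo, so 147 − 82 = 65 growth lines formed after it.
Removing the 9 false growth lines leaves 65 − 9 = 56 true growth lines beyond the disturbance line.
Dividing by 2 growth lines per year: 56 / 2 = 28 years.
The growth line at the ventral margin is 1961 CE, so the disturbance line dates to 1961 − 28 = 1933 CE.

1933 CE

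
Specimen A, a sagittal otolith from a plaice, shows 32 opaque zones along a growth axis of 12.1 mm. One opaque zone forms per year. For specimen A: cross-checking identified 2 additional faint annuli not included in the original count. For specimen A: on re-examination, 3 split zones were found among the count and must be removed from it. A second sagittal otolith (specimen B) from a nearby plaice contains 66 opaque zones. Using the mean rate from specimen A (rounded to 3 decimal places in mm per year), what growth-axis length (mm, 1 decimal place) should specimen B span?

25.7 mm

Specimen A: after corrections the count is 32 − 3 + 2 = 31 opaque zones.
A: Mean rate = 12.1 mm / 31 years ≈ 0.390 mm/yr.
B's length ≈ 0.390 × 66 = 25.7 mm.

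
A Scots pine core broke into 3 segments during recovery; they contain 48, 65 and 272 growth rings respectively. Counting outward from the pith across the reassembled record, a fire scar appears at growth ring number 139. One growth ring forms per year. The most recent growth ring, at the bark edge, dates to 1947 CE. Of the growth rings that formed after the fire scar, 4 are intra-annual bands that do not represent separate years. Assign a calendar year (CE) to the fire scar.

1705 CE

Total growth rings = 48 + 65 + 272 = 385.
385 − 139 = 246 growth rings lie beyond the fire scar toward the bark edge.
Removing the 4 false growth rings leaves 246 − 4 = 242 true growth rings beyond the fire scar.
The growth ring at the bark edge is 1947 CE, so the fire scar dates to 1947 − 242 = 1705 CE.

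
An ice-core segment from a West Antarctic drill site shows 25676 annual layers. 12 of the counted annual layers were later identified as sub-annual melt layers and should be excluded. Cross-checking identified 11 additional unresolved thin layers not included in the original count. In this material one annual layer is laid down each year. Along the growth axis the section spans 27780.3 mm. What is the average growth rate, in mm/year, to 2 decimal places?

After corrections the count is 25676 − 12 + 11 = 25675 annual layers.
Mean rate = 27780.3 mm / 25675 years ≈ 1.08 mm/year.

1.08 mm/year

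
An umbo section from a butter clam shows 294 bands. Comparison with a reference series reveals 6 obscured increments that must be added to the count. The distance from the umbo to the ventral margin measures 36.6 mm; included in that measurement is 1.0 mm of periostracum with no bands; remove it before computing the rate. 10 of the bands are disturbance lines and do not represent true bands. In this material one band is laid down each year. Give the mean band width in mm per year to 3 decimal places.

0.123 mm per year

True band count = 294 − 10 + 6 = 290.
Removing the 1.0 mm offcut leaves 36.6 − 1.0 = 35.6 mm.
Extension rate ≈ 35.6 / 290 = 0.123 mm per year.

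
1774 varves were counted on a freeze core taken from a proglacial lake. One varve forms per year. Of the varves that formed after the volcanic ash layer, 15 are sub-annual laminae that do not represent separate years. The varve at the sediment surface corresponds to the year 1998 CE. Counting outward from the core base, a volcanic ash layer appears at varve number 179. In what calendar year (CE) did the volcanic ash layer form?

1774 − 179 = 1595 varves lie beyond the volcanic ash layer toward the sediment surface.
Removing the 15 false varves leaves 1595 − 15 = 1580 true varves beyond the volcanic ash layer.
The varve at the sediment surface is 1998 CE, so the volcanic ash layer dates to 1998 − 1580 = 418 CE.

418 CE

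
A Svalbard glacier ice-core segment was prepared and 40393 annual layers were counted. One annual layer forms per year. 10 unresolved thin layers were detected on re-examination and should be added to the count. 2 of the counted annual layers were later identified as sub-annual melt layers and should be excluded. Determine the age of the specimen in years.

40401 yr

After corrections the count is 40393 − 2 + 10 = 40401 annual layers.
With a one-to-one annual layer periodicity this is 40401 years.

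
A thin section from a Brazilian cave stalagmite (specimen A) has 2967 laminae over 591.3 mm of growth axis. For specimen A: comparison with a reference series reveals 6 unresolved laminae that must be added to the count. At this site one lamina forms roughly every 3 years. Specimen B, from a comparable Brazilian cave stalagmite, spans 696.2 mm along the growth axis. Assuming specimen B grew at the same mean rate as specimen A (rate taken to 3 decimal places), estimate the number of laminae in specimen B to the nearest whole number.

3516 laminae

Specimen A: true lamina count = 2967 + 6 = 2973.
Specimen A: multiplying by 3 years per lamina: 2973 × 3 = 8919 years.
A: 591.3 mm over 8919 years gives 591.3 / 8919 ≈ 0.066 mm per year.
Specimen B: 696.2 mm / 0.066 mm per year = 10548.48 years; at 3 years per lamina that is 10548.48 / 3 ≈ 3516 laminae.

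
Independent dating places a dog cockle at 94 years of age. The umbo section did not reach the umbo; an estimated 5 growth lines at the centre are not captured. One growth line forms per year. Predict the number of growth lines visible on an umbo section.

At one growth line per year, 94 years correspond to 94 growth lines.
Subtracting the 5 growth lines not captured gives 94 − 5 = 89 growth lines in the record.

89 growth lines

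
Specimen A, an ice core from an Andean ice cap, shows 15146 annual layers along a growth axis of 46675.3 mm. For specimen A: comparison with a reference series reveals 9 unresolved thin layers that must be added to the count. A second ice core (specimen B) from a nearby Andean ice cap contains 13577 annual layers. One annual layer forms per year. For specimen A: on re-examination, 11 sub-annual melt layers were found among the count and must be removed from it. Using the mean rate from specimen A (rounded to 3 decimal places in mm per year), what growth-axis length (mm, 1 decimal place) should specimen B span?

Specimen A: correcting the raw count gives 15146 − 11 + 9 = 15144 true annual layers.
A: Extension rate ≈ 46675.3 / 15144 = 3.082 mm per year.
B's length ≈ 3.082 × 13577 = 41844.3 mm.

41844.3 mm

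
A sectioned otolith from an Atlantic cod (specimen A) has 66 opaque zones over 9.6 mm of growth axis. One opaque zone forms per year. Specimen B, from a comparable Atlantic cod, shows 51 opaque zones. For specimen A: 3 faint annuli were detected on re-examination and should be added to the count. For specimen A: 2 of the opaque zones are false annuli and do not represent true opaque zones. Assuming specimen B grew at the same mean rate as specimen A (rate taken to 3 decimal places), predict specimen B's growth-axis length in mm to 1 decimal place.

Specimen A: true opaque zone count = 66 − 2 + 3 = 67.
A: Extension rate ≈ 9.6 / 67 = 0.143 mm per year.
For B, 0.143 mm/year × 51 years = 7.3 mm.

7.3 mm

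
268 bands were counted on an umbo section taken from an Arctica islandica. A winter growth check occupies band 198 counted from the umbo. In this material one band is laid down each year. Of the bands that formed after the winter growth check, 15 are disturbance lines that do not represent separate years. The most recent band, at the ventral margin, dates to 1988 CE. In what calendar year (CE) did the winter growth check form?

1933 CE

268 − 198 = 70 bands lie beyond the winter growth check toward the ventral margin.
Excluding 15 false bands: 70 − 15 = 55.
The band at the ventral margin is 1988 CE, so the winter growth check dates to 1988 − 55 = 1933 CE.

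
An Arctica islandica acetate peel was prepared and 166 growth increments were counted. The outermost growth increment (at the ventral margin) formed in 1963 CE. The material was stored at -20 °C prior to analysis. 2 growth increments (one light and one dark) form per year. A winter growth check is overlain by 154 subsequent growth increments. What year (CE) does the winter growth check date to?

154 growth increments formed after the winter growth check.
Dividing by 2 growth increments per year: 154 / 2 = 77 years.
1963 − 77 = 1886 CE.

1886 CE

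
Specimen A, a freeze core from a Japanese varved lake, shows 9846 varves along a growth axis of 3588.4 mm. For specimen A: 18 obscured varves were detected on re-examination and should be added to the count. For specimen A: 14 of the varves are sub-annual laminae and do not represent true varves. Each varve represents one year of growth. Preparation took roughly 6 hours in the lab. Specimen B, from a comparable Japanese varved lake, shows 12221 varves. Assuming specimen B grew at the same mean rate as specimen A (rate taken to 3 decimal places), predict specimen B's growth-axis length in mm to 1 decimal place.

4448.4 mm

Specimen A: adjusted count: 9846 − 14 + 18 = 9850 varves.
A: Extension rate ≈ 3588.4 / 9850 = 0.364 mm/year.
For B, 0.364 mm/year × 12221 years = 4448.4 mm.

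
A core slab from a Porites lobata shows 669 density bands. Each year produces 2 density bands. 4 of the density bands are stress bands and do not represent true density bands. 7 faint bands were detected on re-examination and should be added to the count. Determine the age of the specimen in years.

Adjusted count: 669 − 4 + 7 = 672 density bands.
Dividing by 2 density bands per year: 672 / 2 = 336 years.

336 years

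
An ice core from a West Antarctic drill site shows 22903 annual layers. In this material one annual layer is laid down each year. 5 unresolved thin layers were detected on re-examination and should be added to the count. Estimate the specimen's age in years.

22908 years

After corrections the count is 22903 + 5 = 22908 annual layers.
One annual layer per year makes the duration 22908 years.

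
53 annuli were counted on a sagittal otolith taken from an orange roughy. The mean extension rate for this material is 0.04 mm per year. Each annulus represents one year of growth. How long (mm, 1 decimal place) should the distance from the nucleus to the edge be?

53 years of growth are recorded.
53 years at 0.04 mm/year gives 0.04 × 53 = 2.1 mm.

2.1 mm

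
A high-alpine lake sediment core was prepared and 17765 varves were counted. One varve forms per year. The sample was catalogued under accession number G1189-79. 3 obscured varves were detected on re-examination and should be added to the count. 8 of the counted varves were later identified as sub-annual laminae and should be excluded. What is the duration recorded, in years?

After corrections the count is 17765 − 8 + 3 = 17760 varves.
With a one-to-one varve periodicity this is 17760 years.

17760 years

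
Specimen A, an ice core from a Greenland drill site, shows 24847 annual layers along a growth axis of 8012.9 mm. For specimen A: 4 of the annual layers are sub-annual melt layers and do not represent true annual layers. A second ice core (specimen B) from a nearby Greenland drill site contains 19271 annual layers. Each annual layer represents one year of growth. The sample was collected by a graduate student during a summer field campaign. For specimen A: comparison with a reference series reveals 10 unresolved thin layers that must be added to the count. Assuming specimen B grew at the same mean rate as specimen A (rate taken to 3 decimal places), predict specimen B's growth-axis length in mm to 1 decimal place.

6205.3 mm

Specimen A: true annual layer count = 24847 − 4 + 10 = 24853.
A: Mean rate = 8012.9 mm / 24853 years ≈ 0.322 mm/yr.
For B, 0.322 mm/year × 19271 years = 6205.3 mm.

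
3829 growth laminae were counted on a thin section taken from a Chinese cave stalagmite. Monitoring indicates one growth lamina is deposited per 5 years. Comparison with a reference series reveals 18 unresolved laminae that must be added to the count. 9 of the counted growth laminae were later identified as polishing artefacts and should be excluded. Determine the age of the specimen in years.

True growth lamina count = 3829 − 9 + 18 = 3838.
At 5 years per growth lamina, 3838 × 5 = 19190 years.

19190 years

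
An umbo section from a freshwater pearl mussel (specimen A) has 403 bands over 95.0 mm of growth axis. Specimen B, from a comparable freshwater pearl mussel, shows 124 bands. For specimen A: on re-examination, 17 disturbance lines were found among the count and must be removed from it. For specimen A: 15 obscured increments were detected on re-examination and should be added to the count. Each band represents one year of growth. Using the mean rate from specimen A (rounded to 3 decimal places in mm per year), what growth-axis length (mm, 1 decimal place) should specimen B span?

Specimen A: correcting the raw count gives 403 − 17 + 15 = 401 true bands.
A: Mean rate = 95.0 mm / 401 years ≈ 0.237 mm/year.
For B, 0.237 mm/year × 124 years = 29.4 mm.

29.4 mm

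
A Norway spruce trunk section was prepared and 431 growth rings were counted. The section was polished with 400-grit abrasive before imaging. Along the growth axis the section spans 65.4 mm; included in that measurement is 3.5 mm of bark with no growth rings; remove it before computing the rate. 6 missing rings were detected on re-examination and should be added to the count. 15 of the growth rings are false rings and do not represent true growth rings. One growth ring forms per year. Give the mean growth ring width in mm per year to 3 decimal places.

After corrections the count is 431 − 15 + 6 = 422 growth rings.
Net length = 65.4 − 3.5 = 61.9 mm.
Mean rate = 61.9 mm / 422 years ≈ 0.147 mm per year.

0.147 mm per year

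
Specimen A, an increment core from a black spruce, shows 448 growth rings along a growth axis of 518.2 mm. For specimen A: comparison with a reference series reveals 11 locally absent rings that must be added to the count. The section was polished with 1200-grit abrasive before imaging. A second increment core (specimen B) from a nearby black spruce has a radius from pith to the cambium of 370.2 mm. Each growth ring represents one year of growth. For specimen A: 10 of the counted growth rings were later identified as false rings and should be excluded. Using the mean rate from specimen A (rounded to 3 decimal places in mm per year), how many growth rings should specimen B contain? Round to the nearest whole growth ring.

Specimen A: adjusted count: 448 − 10 + 11 = 449 growth rings.
A: 518.2 mm over 449 years gives 518.2 / 449 ≈ 1.154 mm/year.
For B, 370.2 / 1.154 = 320.80 years ≈ 321 growth rings.

321 growth rings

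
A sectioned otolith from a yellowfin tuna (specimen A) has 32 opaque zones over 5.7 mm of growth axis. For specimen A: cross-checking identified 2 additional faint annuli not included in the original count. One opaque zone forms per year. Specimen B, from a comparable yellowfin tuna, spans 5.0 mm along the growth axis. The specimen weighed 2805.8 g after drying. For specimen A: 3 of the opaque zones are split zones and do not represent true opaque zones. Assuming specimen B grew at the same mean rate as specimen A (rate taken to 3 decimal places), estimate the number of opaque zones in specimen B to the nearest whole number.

Specimen A: true opaque zone count = 32 − 3 + 2 = 31.
A: Mean rate = 5.7 mm / 31 years ≈ 0.184 mm per year.
Specimen B: 5.0 mm / 0.184 mm per year = 27.17 years ≈ 27 opaque zones.

27 opaque zones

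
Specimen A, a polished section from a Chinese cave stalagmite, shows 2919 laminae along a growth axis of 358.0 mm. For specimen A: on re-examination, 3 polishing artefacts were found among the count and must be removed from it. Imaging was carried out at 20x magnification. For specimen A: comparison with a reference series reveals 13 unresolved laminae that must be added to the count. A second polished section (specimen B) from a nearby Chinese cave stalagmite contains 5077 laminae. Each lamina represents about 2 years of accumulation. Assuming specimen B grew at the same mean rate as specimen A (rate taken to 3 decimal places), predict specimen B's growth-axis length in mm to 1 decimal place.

Specimen A: adjusted count: 2919 − 3 + 13 = 2929 laminae.
Specimen A: 2929 laminae at 2 years each span 2929 × 2 = 5858 years.
A: Extension rate ≈ 358.0 / 5858 = 0.061 mm/yr.
Specimen B: at 2 years per lamina, 5077 × 2 = 10154 years. B's length ≈ 0.061 × 10154 = 619.4 mm.

619.4 mm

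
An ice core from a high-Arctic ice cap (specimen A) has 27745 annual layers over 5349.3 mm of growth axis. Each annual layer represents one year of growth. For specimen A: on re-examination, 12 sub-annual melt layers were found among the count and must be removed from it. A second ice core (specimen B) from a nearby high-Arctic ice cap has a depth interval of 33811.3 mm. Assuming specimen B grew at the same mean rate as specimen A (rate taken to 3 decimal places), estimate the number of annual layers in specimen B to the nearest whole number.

175188 annual layers

Specimen A: adjusted count: 27745 − 12 = 27733 annual layers.
A: Extension rate ≈ 5349.3 / 27733 = 0.193 mm/yr.
Specimen B: 33811.3 mm / 0.193 mm per year = 175188.08 years ≈ 175188 annual layers.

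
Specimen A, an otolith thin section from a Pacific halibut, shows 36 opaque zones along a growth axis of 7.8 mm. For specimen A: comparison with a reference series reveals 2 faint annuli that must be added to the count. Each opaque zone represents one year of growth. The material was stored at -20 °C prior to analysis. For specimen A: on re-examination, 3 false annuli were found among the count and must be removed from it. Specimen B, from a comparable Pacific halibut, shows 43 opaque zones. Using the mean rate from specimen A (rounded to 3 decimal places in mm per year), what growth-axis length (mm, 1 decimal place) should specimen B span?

Specimen A: true opaque zone count = 36 − 3 + 2 = 35.
A: Extension rate ≈ 7.8 / 35 = 0.223 mm/yr.
For B, 0.223 mm/year × 43 years = 9.6 mm.

9.6 mm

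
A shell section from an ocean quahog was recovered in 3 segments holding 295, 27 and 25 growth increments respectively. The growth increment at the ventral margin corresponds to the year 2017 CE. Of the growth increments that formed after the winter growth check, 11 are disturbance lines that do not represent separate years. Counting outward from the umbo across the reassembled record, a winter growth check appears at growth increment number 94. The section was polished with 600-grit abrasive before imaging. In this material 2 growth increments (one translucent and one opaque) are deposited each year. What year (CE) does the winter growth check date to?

1896 CE

Total growth increments = 295 + 27 + 25 = 347.
347 − 94 = 253 growth increments lie beyond the winter growth check toward the ventral margin.
Excluding 11 false growth increments: 253 − 11 = 242.
242 growth increments at 2 per year is 242 / 2 = 121 years.
Counting back 121 years from 2017 CE places the winter growth check in 2017 − 121 = 1896 CE.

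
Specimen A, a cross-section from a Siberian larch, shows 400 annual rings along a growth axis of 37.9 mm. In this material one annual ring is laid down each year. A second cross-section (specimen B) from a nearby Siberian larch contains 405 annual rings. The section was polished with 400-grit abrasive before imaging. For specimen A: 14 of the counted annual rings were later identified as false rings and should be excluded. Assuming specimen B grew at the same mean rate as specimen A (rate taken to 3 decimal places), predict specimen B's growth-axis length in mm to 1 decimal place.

39.7 mm

Specimen A: adjusted count: 400 − 14 = 386 annual rings.
A: Mean rate = 37.9 mm / 386 years ≈ 0.098 mm per year.
Length of B = 0.098 × 405 = 39.7 mm.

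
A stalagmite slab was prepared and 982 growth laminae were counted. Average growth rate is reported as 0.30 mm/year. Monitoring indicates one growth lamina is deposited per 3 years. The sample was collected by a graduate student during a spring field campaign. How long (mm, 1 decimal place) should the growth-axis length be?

982 growth laminae at 3 years each span 982 × 3 = 2946 years.
Predicted length = 0.30 mm/year × 2946 years = 883.8 mm.

883.8 mm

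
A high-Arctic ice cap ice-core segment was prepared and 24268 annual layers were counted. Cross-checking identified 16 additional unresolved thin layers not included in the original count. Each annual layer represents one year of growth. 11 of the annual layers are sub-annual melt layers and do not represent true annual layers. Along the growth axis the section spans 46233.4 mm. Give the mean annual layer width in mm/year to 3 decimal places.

After corrections the count is 24268 − 11 + 16 = 24273 annual layers.
Extension rate ≈ 46233.4 / 24273 = 1.905 mm/year.

1.905 mm/year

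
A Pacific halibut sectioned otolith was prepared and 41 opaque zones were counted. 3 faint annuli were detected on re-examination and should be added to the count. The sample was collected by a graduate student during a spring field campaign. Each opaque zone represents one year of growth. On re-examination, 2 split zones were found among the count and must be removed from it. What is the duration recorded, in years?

Adjusted count: 41 − 2 + 3 = 42 opaque zones.
With a one-to-one opaque zone periodicity this is 42 years.

42 years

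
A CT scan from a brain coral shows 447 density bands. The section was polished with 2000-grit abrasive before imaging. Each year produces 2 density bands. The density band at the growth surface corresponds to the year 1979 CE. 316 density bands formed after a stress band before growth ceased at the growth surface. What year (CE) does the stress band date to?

316 density bands formed after the stress band.
Dividing by 2 density bands per year: 316 / 2 = 158 years.
1979 − 158 = 1821 CE.

1821 CE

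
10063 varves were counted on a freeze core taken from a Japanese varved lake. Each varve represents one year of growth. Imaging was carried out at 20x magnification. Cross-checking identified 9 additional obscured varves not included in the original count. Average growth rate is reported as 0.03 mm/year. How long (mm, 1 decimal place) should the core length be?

302.2 mm

Correcting the raw count gives 10063 + 9 = 10072 true varves.
Predicted length = 0.03 mm/year × 10072 years = 302.2 mm.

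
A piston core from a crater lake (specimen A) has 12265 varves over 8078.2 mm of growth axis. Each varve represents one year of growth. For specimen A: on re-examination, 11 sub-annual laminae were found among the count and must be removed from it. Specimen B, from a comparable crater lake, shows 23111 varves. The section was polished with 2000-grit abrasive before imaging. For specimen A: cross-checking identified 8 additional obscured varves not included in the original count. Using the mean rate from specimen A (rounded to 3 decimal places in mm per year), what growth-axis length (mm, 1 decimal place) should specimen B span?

Specimen A: adjusted count: 12265 − 11 + 8 = 12262 varves.
A: 8078.2 mm over 12262 years gives 8078.2 / 12262 ≈ 0.659 mm per year.
Length of B = 0.659 × 23111 = 15230.1 mm.

15230.1 mm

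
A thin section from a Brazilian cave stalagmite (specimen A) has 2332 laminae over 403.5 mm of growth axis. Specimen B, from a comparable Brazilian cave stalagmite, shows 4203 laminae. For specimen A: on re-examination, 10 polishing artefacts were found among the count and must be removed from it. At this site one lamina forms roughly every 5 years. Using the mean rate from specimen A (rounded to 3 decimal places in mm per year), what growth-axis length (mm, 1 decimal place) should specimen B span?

735.5 mm

Specimen A: after corrections the count is 2332 − 10 = 2322 laminae.
Specimen A: 2322 laminae at 5 years each span 2322 × 5 = 11610 years.
A: Extension rate ≈ 403.5 / 11610 = 0.035 mm per year.
Specimen B: 4203 laminae at 5 years each span 4203 × 5 = 21015 years. B's length ≈ 0.035 × 21015 = 735.5 mm.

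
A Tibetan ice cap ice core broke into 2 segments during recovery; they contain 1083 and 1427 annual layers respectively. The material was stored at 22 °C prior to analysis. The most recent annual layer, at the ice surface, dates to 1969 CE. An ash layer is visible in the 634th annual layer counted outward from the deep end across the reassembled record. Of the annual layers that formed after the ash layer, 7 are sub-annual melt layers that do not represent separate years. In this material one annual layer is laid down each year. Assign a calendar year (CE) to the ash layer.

100 CE

Total annual layers = 1083 + 1427 = 2510.
The ash layer sits at annual layer 634 from the deep end, so 2510 − 634 = 1876 annual layers formed after it.
Excluding 7 false annual layers: 1876 − 7 = 1869.
1969 − 1869 = 100 CE.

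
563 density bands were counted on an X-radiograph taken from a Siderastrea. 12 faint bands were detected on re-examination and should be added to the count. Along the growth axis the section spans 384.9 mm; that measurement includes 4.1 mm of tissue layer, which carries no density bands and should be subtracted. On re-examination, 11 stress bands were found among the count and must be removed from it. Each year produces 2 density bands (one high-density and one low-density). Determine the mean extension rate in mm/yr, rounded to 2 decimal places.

1.35 mm/yr

Adjusted count: 563 − 11 + 12 = 564 density bands.
With 2 density bands per year, 564 / 2 = 282 years.
Net length = 384.9 − 4.1 = 380.8 mm.
380.8 mm over 282 years gives 380.8 / 282 ≈ 1.35 mm/yr.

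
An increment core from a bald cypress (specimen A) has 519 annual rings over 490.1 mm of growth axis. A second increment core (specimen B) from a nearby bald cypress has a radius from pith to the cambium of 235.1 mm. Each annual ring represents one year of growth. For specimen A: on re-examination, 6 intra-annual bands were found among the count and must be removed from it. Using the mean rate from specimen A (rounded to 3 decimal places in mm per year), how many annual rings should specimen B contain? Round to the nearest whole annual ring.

246 annual rings

Specimen A: true annual ring count = 519 − 6 = 513.
A: Mean rate = 490.1 mm / 513 years ≈ 0.955 mm/yr.
B spans 235.1 / 0.955 = 246.18 years ≈ 246 annual rings.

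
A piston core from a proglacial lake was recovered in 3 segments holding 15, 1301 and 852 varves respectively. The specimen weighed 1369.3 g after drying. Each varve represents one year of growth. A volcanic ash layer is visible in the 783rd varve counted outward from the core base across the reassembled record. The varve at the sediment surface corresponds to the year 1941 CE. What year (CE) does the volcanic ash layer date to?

556 CE

Total varves = 15 + 1301 + 852 = 2168.
2168 − 783 = 1385 varves lie beyond the volcanic ash layer toward the sediment surface.
1941 − 1385 = 556 CE.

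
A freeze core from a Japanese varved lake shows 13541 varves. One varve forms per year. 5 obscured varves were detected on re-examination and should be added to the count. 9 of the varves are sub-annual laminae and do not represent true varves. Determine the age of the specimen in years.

13537 years

Adjusted count: 13541 − 9 + 5 = 13537 varves.
One varve per year makes the duration 13537 years.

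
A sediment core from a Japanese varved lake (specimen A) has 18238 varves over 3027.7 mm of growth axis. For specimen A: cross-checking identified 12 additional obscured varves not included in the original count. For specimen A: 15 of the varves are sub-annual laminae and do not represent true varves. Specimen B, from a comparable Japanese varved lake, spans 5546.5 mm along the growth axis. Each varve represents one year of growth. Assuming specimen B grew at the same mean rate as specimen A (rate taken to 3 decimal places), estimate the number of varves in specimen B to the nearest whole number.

Specimen A: correcting the raw count gives 18238 − 15 + 12 = 18235 true varves.
A: Mean rate = 3027.7 mm / 18235 years ≈ 0.166 mm/yr.
B spans 5546.5 / 0.166 = 33412.65 years ≈ 33413 varves.

33413 varves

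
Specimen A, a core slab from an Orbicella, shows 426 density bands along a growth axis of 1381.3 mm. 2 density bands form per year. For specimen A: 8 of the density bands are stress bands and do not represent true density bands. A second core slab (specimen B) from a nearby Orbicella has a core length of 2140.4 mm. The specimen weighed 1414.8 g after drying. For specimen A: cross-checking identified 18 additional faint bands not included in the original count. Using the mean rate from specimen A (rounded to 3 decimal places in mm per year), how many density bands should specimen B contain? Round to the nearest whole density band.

Specimen A: correcting the raw count gives 426 − 8 + 18 = 436 true density bands.
Specimen A: dividing by 2 density bands per year: 436 / 2 = 218 years.
A: Extension rate ≈ 1381.3 / 218 = 6.336 mm/year.
For B, 2140.4 / 6.336 = 337.82 years; at 2 density bands per year that is 337.82 × 2 ≈ 676 density bands.

676 density bands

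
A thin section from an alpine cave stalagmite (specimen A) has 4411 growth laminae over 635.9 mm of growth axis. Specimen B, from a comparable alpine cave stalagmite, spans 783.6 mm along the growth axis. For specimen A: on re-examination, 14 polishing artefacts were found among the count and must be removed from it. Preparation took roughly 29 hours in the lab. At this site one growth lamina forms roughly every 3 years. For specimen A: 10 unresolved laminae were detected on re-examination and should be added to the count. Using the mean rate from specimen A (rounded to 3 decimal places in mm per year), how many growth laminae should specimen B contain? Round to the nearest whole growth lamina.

5442 growth laminae

Specimen A: adjusted count: 4411 − 14 + 10 = 4407 growth laminae.
Specimen A: 4407 growth laminae at 3 years each span 4407 × 3 = 13221 years.
A: Mean rate = 635.9 mm / 13221 years ≈ 0.048 mm/yr.
For B, 783.6 / 0.048 = 16325.00 years; at 3 years per growth lamina that is 16325.00 / 3 ≈ 5442 growth laminae.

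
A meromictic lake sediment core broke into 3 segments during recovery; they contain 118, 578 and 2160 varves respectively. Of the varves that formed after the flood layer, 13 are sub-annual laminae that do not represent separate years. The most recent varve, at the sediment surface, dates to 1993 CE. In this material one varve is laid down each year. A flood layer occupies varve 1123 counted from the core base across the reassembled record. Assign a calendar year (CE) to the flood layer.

Total varves = 118 + 578 + 2160 = 2856.
2856 − 1123 = 1733 varves lie beyond the flood layer toward the sediment surface.
Excluding 13 false varves: 1733 − 13 = 1720.
Counting back 1720 years from 1993 CE places the flood layer in 1993 − 1720 = 273 CE.

273 CE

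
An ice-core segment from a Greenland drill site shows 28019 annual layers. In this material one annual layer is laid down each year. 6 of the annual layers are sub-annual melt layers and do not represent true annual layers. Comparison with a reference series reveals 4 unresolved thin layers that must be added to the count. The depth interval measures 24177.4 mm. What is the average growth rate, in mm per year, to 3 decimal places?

0.863 mm per year

Correcting the raw count gives 28019 − 6 + 4 = 28017 true annual layers.
24177.4 mm over 28017 years gives 24177.4 / 28017 ≈ 0.863 mm per year.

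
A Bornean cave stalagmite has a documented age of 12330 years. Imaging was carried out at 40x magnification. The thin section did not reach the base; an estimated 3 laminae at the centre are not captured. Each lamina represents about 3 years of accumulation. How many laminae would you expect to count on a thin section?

One lamina every 3 years means 12330 / 3 = 4110 laminae.
Less the 3 uncaptured laminae: 4110 − 3 = 4107.

4107 laminae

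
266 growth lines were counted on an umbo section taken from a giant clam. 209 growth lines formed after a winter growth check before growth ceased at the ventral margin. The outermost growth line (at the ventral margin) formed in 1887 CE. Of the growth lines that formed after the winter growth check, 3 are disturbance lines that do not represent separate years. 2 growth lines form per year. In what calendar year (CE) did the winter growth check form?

1784 CE

There are 209 growth lines younger than the winter growth check.
209 − 3 false = 206 true growth lines after the winter growth check.
With 2 growth lines per year, 206 / 2 = 103 years.
Counting back 103 years from 1887 CE places the winter growth check in 1887 − 103 = 1784 CE.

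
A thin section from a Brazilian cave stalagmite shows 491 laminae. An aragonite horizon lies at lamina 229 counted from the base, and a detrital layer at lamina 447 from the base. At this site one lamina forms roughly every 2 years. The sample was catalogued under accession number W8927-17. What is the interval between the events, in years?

447 − 229 = 218 laminae lie between the two events.
218 laminae at 2 years each span 218 × 2 = 436 years.

436 years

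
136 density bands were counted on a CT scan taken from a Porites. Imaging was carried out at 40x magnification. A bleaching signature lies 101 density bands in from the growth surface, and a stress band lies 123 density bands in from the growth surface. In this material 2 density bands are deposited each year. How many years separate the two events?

11 years

The two markers are separated by 123 − 101 = 22 density bands.
Dividing by 2 density bands per year: 22 / 2 = 11 years.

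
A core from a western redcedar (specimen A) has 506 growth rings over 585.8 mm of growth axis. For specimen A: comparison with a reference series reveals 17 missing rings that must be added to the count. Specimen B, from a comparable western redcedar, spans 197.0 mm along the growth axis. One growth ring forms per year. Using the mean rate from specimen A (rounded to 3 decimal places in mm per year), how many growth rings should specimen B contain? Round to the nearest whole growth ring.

176 growth rings

Specimen A: true growth ring count = 506 + 17 = 523.
A: Extension rate ≈ 585.8 / 523 = 1.120 mm per year.
Specimen B: 197.0 mm / 1.120 mm per year = 175.89 years ≈ 176 growth rings.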